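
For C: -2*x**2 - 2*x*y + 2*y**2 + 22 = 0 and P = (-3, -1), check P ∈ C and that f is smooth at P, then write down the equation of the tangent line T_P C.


Tangent line at P: 14*x + 2*y + 44 = 0.

Step 1: f(-3, -1) = 0, so P lies on C.
Step 2: partial derivatives
  f_x(x, y) = -4*x - 2*y, f_y(x, y) = -2*x + 4*y.
  f_x(P) = 14, f_y(P) = 2 (gradient nonzero, so P is smooth).
Step 3: tangent line at P: 14·(x − -3) + 2·(y − -1) = 0.
Expanding: 14*x + 2*y + 44 = 0.


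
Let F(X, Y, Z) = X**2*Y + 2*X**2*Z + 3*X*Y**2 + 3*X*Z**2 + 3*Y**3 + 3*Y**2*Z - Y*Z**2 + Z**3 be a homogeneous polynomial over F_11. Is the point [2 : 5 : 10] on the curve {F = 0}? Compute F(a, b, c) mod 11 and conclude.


F(2,5,10) ≡ 0 (mod 11); P is on the curve.

Evaluate F(2, 5, 10) term-by-term (mod 11).
  X**2*Y ↦ 1·4·5·1 = 20
  2*X**2*Z ↦ 2·4·1·10 = 80
  3*X*Y**2 ↦ 3·2·25·1 = 150
  3*X*Z**2 ↦ 3·2·1·100 = 600
  3*Y**3 ↦ 3·1·125·1 = 375
  3*Y**2*Z ↦ 3·1·25·10 = 750
  -Y*Z**2 ↦ -1·1·5·100 = -500
  Z**3 ↦ 1·1·1·1000 = 1000
Sum: F(2, 5, 10) = (20) + (80) + (150) + (600) + (375) + (750) + (-500) + (1000) = 2475.
Reducing mod 11: 2475 ≡ 0 (mod 11).
Since F(a, b, c) ≡ 0 (mod 11), P lies on the curve.


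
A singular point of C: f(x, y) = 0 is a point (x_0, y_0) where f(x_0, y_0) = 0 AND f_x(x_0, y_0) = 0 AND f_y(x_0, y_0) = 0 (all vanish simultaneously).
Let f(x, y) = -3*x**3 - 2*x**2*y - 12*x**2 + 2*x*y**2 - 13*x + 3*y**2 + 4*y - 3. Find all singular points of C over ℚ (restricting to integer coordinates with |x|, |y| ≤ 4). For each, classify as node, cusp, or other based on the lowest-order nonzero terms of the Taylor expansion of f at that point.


Singular points: {(-1, -1)}; classification: node.

Compute partial derivatives:
  f_x = -9*x**2 - 4*x*y - 24*x + 2*y**2 - 13.
  f_y = -2*x**2 + 4*x*y + 6*y + 4.
Scan x_0 ∈ {−4, ..., 4}. For each x_0, f_y(x_0, y) is a polynomial in y; find its integer roots y ∈ {−4, ..., 4}, then test f_x and f at those candidates.
  x = -4: f_y(-4, y) = -10*y - 28; no integer root y with |y| ≤ 4.
  x = -3: f_y(-3, y) = -6*y - 14; no integer root y with |y| ≤ 4.
  x = -2: f_y(-2, y) = -2*y - 4; vanishes at y ∈ {-2}. (-2, -2): f_x = -9 ≠ 0.
  x = -1: f_y(-1, y) = 2*y + 2; vanishes at y ∈ {-1}. (-1, -1): f_x = 0, f = 0 — SINGULAR.
  x = 0: f_y(0, y) = 6*y + 4; no integer root y with |y| ≤ 4.
  x = 1: f_y(1, y) = 10*y + 2; no integer root y with |y| ≤ 4.
  x = 2: f_y(2, y) = 14*y - 4; no integer root y with |y| ≤ 4.
  x = 3: f_y(3, y) = 18*y - 14; no integer root y with |y| ≤ 4.
  x = 4: f_y(4, y) = 22*y - 28; no integer root y with |y| ≤ 4.
Only singular point on the grid: (-1, -1).
Classify: substitute x = -1 + u, y = -1 + v and expand: f = -3*u**3 - 2*u**2*v - u**2 + 2*u*v**2 + v**2.
No constant or linear terms (consistent with a singular point). Quadratic part: -u**2 + v**2. Cubic part: -3*u**3 - 2*u**2*v + 2*u*v**2.
The quadratic part v**2 - u**2 = (v − u)(v + u) splits into two distinct linear factors, so there are two distinct tangent lines y − -1 = ±(x − -1) — this is a node (ordinary double point).
Classification: node.


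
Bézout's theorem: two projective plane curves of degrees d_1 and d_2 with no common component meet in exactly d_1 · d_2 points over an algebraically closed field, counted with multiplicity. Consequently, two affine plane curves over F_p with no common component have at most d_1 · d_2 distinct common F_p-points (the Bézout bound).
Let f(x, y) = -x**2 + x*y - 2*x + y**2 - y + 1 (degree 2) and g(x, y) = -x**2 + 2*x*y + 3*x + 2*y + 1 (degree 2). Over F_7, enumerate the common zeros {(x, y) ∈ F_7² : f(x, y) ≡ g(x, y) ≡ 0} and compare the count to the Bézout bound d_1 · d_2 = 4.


Common zeros: {(0, 3)}; count = 1; Bézout bound = 4.

deg(f) = 2, deg(g) = 2, so Bézout bound = 4.
Scan x ∈ F_7. For each x, list the y ∈ F_7 with f(x, y) ≡ 0 and those with g(x, y) ≡ 0 (mod 7); the common zeros in that column are the intersection.
  x = 0: f ≡ 0 at y ∈ {3, 5}; g ≡ 0 at y ∈ {3}; common: {3}.
  x = 1: f ≡ 0 at y ∈ {3, 4}; g ≡ 0 at y ∈ {1}; common: ∅.
  x = 2: f ≡ 0 at y ∈ {0, 6}; g ≡ 0 at y ∈ {3}; common: ∅.
  x = 3: f ≡ 0 at y ∈ {0, 5}; g ≡ 0 at y ∈ {6}; common: ∅.
  x = 4: f ≡ 0 at y ∈ ∅; g ≡ 0 at y ∈ {1}; common: ∅.
  x = 5: f ≡ 0 at y ∈ ∅; g ≡ 0 at y ∈ {6}; common: ∅.
  x = 6: f ≡ 0 at y ∈ ∅; g ≡ 0 at y ∈ ∅; common: ∅.
Collecting: common zeros = {(0, 3)}, so the count is 1.
Comparison with the Bézout bound: 1 ≤ 4 = deg(f)·deg(g), as expected for curves with no common component (the affine F_7-count falls short of the bound because intersections may lie at infinity, over extension fields, or carry multiplicity).


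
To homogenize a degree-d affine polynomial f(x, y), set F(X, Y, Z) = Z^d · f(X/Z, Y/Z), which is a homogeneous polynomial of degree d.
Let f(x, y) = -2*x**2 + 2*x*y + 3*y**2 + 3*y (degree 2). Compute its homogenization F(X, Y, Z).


F(X, Y, Z) = -2*X**2 + 2*X*Y + 3*Y**2 + 3*Y*Z

deg(f) = 2.
Substitute x = X/Z, y = Y/Z into f, then multiply by Z^2.
  monomial -2·x^2·y^0 ↦ -2·X^2·Y^0·Z^0.
  monomial 2·x^1·y^1 ↦ 2·X^1·Y^1·Z^0.
  monomial 3·x^0·y^2 ↦ 3·X^0·Y^2·Z^0.
  monomial 3·x^0·y^1 ↦ 3·X^0·Y^1·Z^1.
Collecting: F(X, Y, Z) = -2*X**2 + 2*X*Y + 3*Y**2 + 3*Y*Z.


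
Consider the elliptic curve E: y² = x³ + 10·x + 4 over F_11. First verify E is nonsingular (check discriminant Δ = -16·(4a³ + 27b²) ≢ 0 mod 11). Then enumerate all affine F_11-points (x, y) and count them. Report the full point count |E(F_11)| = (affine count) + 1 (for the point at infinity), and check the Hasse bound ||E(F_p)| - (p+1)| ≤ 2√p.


Affine points = {(0, 2), (0, 9), (1, 2), (1, 9), (4, 3), (4, 8), (5, 5), (5, 6), (6, 4), (6, 7), (9, 3), (9, 8), (10, 2), (10, 9)}; affine count = 14; |E(F_11)| = 15.

Discriminant check: Δ ∝ 4a³ + 27b² = 4·10³ + 27·4² = 4·1000 + 27·16 ≡ 10 (mod 11). Nonzero ⇒ E is nonsingular.
For each x ∈ F_11, compute rhs = x³ + 10·x + 4 mod 11, then count y ∈ F_11 with y² ≡ rhs.
  x = 0: rhs = 4, matching y values: 2, 9 (2 points).
  x = 1: rhs = 4, matching y values: 2, 9 (2 points).
  x = 2: rhs = 10, matching y values: none (0 points).
  x = 3: rhs = 6, matching y values: none (0 points).
  x = 4: rhs = 9, matching y values: 3, 8 (2 points).
  x = 5: rhs = 3, matching y values: 5, 6 (2 points).
  x = 6: rhs = 5, matching y values: 4, 7 (2 points).
  x = 7: rhs = 10, matching y values: none (0 points).
  x = 8: rhs = 2, matching y values: none (0 points).
  x = 9: rhs = 9, matching y values: 3, 8 (2 points).
  x = 10: rhs = 4, matching y values: 2, 9 (2 points).
Total affine count: 14.
Full point count |E(F_11)| = 14 + 1 = 15.
Hasse bound: |15 − (11+1)| = |3| = 3 ≤ 2√11 ≈ 6.6332 ✓.


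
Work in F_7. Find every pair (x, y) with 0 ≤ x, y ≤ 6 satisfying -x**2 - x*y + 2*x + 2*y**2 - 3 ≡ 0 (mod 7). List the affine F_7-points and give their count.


Affine F_7-points: {(2, 4), (3, 1), (3, 4), (5, 1), (5, 5), (6, 5)}; count = 6.

For each of the 49 pairs (x, y) ∈ F_7², evaluate f(x, y) mod 7. Record the zeros.
  x = 0: [0↦4, 1↦6, 2↦5, 3↦1, 4↦1, 5↦5, 6↦6]  zeros at y ∈ ∅
  x = 1: [0↦5, 1↦6, 2↦4, 3↦6, 4↦5, 5↦1, 6↦1]  zeros at y ∈ ∅
  x = 2: [0↦4, 1↦4, 2↦1, 3↦2, 4↦0, 5↦2, 6↦1]  zeros at y ∈ {4}
  x = 3: [0↦1, 1↦0, 2↦3, 3↦3, 4↦0, 5↦1, 6↦6]  zeros at y ∈ {1, 4}
  x = 4: [0↦3, 1↦1, 2↦3, 3↦2, 4↦5, 5↦5, 6↦2]  zeros at y ∈ ∅
  x = 5: [0↦3, 1↦0, 2↦1, 3↦6, 4↦1, 5↦0, 6↦3]  zeros at y ∈ {1, 5}
  x = 6: [0↦1, 1↦4, 2↦4, 3↦1, 4↦2, 5↦0, 6↦2]  zeros at y ∈ {5}
Collecting zeros: affine points = {(2, 4), (3, 1), (3, 4), (5, 1), (5, 5), (6, 5)}.
Total count |C(F_7)_aff| = 6.


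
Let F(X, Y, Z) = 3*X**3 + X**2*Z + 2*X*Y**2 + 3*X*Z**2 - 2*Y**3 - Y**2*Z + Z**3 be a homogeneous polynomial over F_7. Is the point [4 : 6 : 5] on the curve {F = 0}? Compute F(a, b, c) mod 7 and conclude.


F(4,6,5) ≡ 2 (mod 7); P is NOT on the curve.

Evaluate F(4, 6, 5) term-by-term (mod 7).
  3*X**3 ↦ 3·64·1·1 = 192
  X**2*Z ↦ 1·16·1·5 = 80
  2*X*Y**2 ↦ 2·4·36·1 = 288
  3*X*Z**2 ↦ 3·4·1·25 = 300
  -2*Y**3 ↦ -2·1·216·1 = -432
  -Y**2*Z ↦ -1·1·36·5 = -180
  Z**3 ↦ 1·1·1·125 = 125
Sum: F(4, 6, 5) = (192) + (80) + (288) + (300) + (-432) + (-180) + (125) = 373.
Reducing mod 7: 373 ≡ 2 (mod 7).
Since F(a, b, c) ≡ 2 ≠ 0 (mod 7), P does NOT lie on the curve.


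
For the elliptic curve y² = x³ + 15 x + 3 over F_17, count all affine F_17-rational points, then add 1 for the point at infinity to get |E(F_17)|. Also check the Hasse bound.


Affine points = {(1, 6), (1, 11), (4, 5), (4, 12), (5, 4), (5, 13), (7, 3), (7, 14), (9, 0), (13, 7), (13, 10), (14, 4), (14, 13), (15, 4), (15, 13), (16, 2), (16, 15)}; affine count = 17; |E(F_17)| = 18.

Discriminant check: Δ ∝ 4a³ + 27b² = 4·15³ + 27·3² = 4·3375 + 27·9 ≡ 7 (mod 17). Nonzero ⇒ E is nonsingular.
For each x ∈ F_17, compute rhs = x³ + 15·x + 3 mod 17, then count y ∈ F_17 with y² ≡ rhs.
  x = 0: rhs = 3, matching y values: none (0 points).
  x = 1: rhs = 2, matching y values: 6, 11 (2 points).
  x = 2: rhs = 7, matching y values: none (0 points).
  x = 3: rhs = 7, matching y values: none (0 points).
  x = 4: rhs = 8, matching y values: 5, 12 (2 points).
  x = 5: rhs = 16, matching y values: 4, 13 (2 points).
  x = 6: rhs = 3, matching y values: none (0 points).
  x = 7: rhs = 9, matching y values: 3, 14 (2 points).
  x = 8: rhs = 6, matching y values: none (0 points).
  x = 9: rhs = 0, matching y values: 0 (1 points).
  x = 10: rhs = 14, matching y values: none (0 points).
  x = 11: rhs = 3, matching y values: none (0 points).
  x = 12: rhs = 7, matching y values: none (0 points).
  x = 13: rhs = 15, matching y values: 7, 10 (2 points).
  x = 14: rhs = 16, matching y values: 4, 13 (2 points).
  x = 15: rhs = 16, matching y values: 4, 13 (2 points).
  x = 16: rhs = 4, matching y values: 2, 15 (2 points).
Total affine count: 17.
Full point count |E(F_17)| = 17 + 1 = 18.
Hasse bound: |18 − (17+1)| = |0| = 0 ≤ 2√17 ≈ 8.2462 ✓.


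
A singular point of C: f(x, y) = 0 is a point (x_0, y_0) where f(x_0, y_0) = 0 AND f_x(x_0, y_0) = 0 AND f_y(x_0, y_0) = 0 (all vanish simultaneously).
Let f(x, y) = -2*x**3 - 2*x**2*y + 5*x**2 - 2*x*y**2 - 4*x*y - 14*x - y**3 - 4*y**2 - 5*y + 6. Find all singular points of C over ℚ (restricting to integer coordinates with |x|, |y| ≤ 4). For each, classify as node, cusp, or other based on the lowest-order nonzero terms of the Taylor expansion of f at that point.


Singular points: {(2, -3)}; classification: node.

Compute partial derivatives:
  f_x = -6*x**2 - 4*x*y + 10*x - 2*y**2 - 4*y - 14.
  f_y = -2*x**2 - 4*x*y - 4*x - 3*y**2 - 8*y - 5.
Scan x_0 ∈ {−4, ..., 4}. For each x_0, f_y(x_0, y) is a polynomial in y; find its integer roots y ∈ {−4, ..., 4}, then test f_x and f at those candidates.
  x = -4: f_y(-4, y) = -3*y**2 + 8*y - 21; no integer root y with |y| ≤ 4.
  x = -3: f_y(-3, y) = -3*y**2 + 4*y - 11; no integer root y with |y| ≤ 4.
  x = -2: f_y(-2, y) = -3*y**2 - 5; no integer root y with |y| ≤ 4.
  x = -1: f_y(-1, y) = -3*y**2 - 4*y - 3; no integer root y with |y| ≤ 4.
  x = 0: f_y(0, y) = -3*y**2 - 8*y - 5; vanishes at y ∈ {-1}. (0, -1): f_x = -12 ≠ 0.
  x = 1: f_y(1, y) = -3*y**2 - 12*y - 11; no integer root y with |y| ≤ 4.
  x = 2: f_y(2, y) = -3*y**2 - 16*y - 21; vanishes at y ∈ {-3}. (2, -3): f_x = 0, f = 0 — SINGULAR.
  x = 3: f_y(3, y) = -3*y**2 - 20*y - 35; no integer root y with |y| ≤ 4.
  x = 4: f_y(4, y) = -3*y**2 - 24*y - 53; no integer root y with |y| ≤ 4.
Only singular point on the grid: (2, -3).
Classify: substitute x = 2 + u, y = -3 + v and expand: f = -2*u**3 - 2*u**2*v - u**2 - 2*u*v**2 - v**3 + v**2.
No constant or linear terms (consistent with a singular point). Quadratic part: -u**2 + v**2. Cubic part: -2*u**3 - 2*u**2*v - 2*u*v**2 - v**3.
The quadratic part v**2 - u**2 = (v − u)(v + u) splits into two distinct linear factors, so there are two distinct tangent lines y − -3 = ±(x − 2) — this is a node (ordinary double point).
Classification: node.


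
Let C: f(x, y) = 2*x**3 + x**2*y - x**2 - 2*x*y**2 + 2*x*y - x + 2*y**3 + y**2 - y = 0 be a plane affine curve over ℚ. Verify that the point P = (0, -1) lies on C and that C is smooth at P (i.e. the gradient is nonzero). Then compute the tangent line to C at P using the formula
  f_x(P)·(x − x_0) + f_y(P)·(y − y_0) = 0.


Tangent line at P: -5*x + 3*y + 3 = 0.

Step 1: f(0, -1) = 0, so P lies on C.
Step 2: partial derivatives
  f_x(x, y) = 6*x**2 + 2*x*y - 2*x - 2*y**2 + 2*y - 1, f_y(x, y) = x**2 - 4*x*y + 2*x + 6*y**2 + 2*y - 1.
  f_x(P) = -5, f_y(P) = 3 (gradient nonzero, so P is smooth).
Step 3: tangent line at P: -5·(x − 0) + 3·(y − -1) = 0.
Expanding: -5*x + 3*y + 3 = 0.


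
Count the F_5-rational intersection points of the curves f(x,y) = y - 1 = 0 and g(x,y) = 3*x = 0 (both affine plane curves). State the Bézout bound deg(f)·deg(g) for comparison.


Common zeros: {(0, 1)}; count = 1; Bézout bound = 1.

deg(f) = 1, deg(g) = 1, so Bézout bound = 1.
Scan x ∈ F_5. For each x, list the y ∈ F_5 with f(x, y) ≡ 0 and those with g(x, y) ≡ 0 (mod 5); the common zeros in that column are the intersection.
  x = 0: f ≡ 0 at y ∈ {1}; g ≡ 0 at y ∈ {0, 1, 2, 3, 4}; common: {1}.
  x = 1: f ≡ 0 at y ∈ {1}; g ≡ 0 at y ∈ ∅; common: ∅.
  x = 2: f ≡ 0 at y ∈ {1}; g ≡ 0 at y ∈ ∅; common: ∅.
  x = 3: f ≡ 0 at y ∈ {1}; g ≡ 0 at y ∈ ∅; common: ∅.
  x = 4: f ≡ 0 at y ∈ {1}; g ≡ 0 at y ∈ ∅; common: ∅.
Collecting: common zeros = {(0, 1)}, so the count is 1.
Comparison with the Bézout bound: 1 ≤ 1 = deg(f)·deg(g), as expected for curves with no common component (the bound is attained).


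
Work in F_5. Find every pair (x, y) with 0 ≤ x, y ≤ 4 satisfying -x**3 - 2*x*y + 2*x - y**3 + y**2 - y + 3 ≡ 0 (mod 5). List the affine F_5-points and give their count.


Affine F_5-points: {(2, 2), (3, 1), (4, 2)}; count = 3.

For each of the 25 pairs (x, y) ∈ F_5², evaluate f(x, y) mod 5. Record the zeros.
  x = 0: [0↦3, 1↦2, 2↦2, 3↦2, 4↦1]  zeros at y ∈ ∅
  x = 1: [0↦4, 1↦1, 2↦4, 3↦2, 4↦4]  zeros at y ∈ ∅
  x = 2: [0↦4, 1↦4, 2↦0, 3↦1, 4↦1]  zeros at y ∈ {2}
  x = 3: [0↦2, 1↦0, 2↦4, 3↦3, 4↦1]  zeros at y ∈ {1}
  x = 4: [0↦2, 1↦3, 2↦0, 3↦2, 4↦3]  zeros at y ∈ {2}
Collecting zeros: affine points = {(2, 2), (3, 1), (4, 2)}.
Total count |C(F_5)_aff| = 3.


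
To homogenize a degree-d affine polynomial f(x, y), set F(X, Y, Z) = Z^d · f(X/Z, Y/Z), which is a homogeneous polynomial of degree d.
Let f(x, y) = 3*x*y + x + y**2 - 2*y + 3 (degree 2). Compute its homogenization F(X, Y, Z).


F(X, Y, Z) = 3*X*Y + X*Z + Y**2 - 2*Y*Z + 3*Z**2

deg(f) = 2.
Substitute x = X/Z, y = Y/Z into f, then multiply by Z^2.
  monomial 3·x^1·y^1 ↦ 3·X^1·Y^1·Z^0.
  monomial 1·x^1·y^0 ↦ 1·X^1·Y^0·Z^1.
  monomial 1·x^0·y^2 ↦ 1·X^0·Y^2·Z^0.
  monomial -2·x^0·y^1 ↦ -2·X^0·Y^1·Z^1.
  monomial 3·x^0·y^0 ↦ 3·X^0·Y^0·Z^2.
Collecting: F(X, Y, Z) = 3*X*Y + X*Z + Y**2 - 2*Y*Z + 3*Z**2.


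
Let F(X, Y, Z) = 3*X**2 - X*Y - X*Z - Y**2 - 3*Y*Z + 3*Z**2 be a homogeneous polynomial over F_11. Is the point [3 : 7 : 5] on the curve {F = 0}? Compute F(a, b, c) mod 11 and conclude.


F(3,7,5) ≡ 0 (mod 11); P is on the curve.

Evaluate F(3, 7, 5) term-by-term (mod 11).
  3*X**2 ↦ 3·9·1·1 = 27
  -X*Y ↦ -1·3·7·1 = -21
  -X*Z ↦ -1·3·1·5 = -15
  -Y**2 ↦ -1·1·49·1 = -49
  -3*Y*Z ↦ -3·1·7·5 = -105
  3*Z**2 ↦ 3·1·1·25 = 75
Sum: F(3, 7, 5) = (27) + (-21) + (-15) + (-49) + (-105) + (75) = -88.
Reducing mod 11: -88 ≡ 0 (mod 11).
Since F(a, b, c) ≡ 0 (mod 11), P lies on the curve.


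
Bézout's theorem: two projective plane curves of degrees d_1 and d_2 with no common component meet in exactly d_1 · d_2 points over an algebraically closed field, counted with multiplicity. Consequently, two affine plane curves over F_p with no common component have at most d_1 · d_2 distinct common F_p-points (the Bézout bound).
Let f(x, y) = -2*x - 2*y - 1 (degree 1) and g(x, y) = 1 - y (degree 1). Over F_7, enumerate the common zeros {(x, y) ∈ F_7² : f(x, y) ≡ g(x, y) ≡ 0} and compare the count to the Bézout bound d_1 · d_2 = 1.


Common zeros: {(2, 1)}; count = 1; Bézout bound = 1.

deg(f) = 1, deg(g) = 1, so Bézout bound = 1.
Scan x ∈ F_7. For each x, list the y ∈ F_7 with f(x, y) ≡ 0 and those with g(x, y) ≡ 0 (mod 7); the common zeros in that column are the intersection.
  x = 0: f ≡ 0 at y ∈ {3}; g ≡ 0 at y ∈ {1}; common: ∅.
  x = 1: f ≡ 0 at y ∈ {2}; g ≡ 0 at y ∈ {1}; common: ∅.
  x = 2: f ≡ 0 at y ∈ {1}; g ≡ 0 at y ∈ {1}; common: {1}.
  x = 3: f ≡ 0 at y ∈ {0}; g ≡ 0 at y ∈ {1}; common: ∅.
  x = 4: f ≡ 0 at y ∈ {6}; g ≡ 0 at y ∈ {1}; common: ∅.
  x = 5: f ≡ 0 at y ∈ {5}; g ≡ 0 at y ∈ {1}; common: ∅.
  x = 6: f ≡ 0 at y ∈ {4}; g ≡ 0 at y ∈ {1}; common: ∅.
Collecting: common zeros = {(2, 1)}, so the count is 1.
Comparison with the Bézout bound: 1 ≤ 1 = deg(f)·deg(g), as expected for curves with no common component (the bound is attained).


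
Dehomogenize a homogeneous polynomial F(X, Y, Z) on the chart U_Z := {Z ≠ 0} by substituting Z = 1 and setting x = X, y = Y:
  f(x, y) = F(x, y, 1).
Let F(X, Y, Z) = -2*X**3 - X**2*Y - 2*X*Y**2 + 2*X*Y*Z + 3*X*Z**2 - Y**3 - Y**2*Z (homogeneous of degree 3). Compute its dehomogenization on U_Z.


f(x, y) = -2*x**3 - x**2*y - 2*x*y**2 + 2*x*y + 3*x - y**3 - y**2

On U_Z we set Z = 1. Each monomial c·X^i·Y^j·Z^k in F becomes c·x^i·y^j·1^k = c·x^i·y^j.
Substituting Z = 1: F(X, Y, 1) = -2*x**3 - x**2*y - 2*x*y**2 + 2*x*y + 3*x - y**3 - y**2.
Note: deg(f) ≤ deg(F) = 3; strict inequality happens when F is divisible by Z (lost terms).


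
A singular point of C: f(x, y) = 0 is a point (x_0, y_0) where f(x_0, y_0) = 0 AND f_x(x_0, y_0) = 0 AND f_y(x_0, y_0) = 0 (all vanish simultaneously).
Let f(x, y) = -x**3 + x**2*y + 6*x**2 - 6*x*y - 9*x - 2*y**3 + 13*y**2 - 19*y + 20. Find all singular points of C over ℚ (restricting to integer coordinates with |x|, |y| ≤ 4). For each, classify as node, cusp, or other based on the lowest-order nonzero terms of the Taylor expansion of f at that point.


Singular points: {(3, 2)}; classification: node.

Compute partial derivatives:
  f_x = -3*x**2 + 2*x*y + 12*x - 6*y - 9.
  f_y = x**2 - 6*x - 6*y**2 + 26*y - 19.
Scan x_0 ∈ {−4, ..., 4}. For each x_0, f_y(x_0, y) is a polynomial in y; find its integer roots y ∈ {−4, ..., 4}, then test f_x and f at those candidates.
  x = -4: f_y(-4, y) = -6*y**2 + 26*y + 21; no integer root y with |y| ≤ 4.
  x = -3: f_y(-3, y) = -6*y**2 + 26*y + 8; no integer root y with |y| ≤ 4.
  x = -2: f_y(-2, y) = -6*y**2 + 26*y - 3; no integer root y with |y| ≤ 4.
  x = -1: f_y(-1, y) = -6*y**2 + 26*y - 12; no integer root y with |y| ≤ 4.
  x = 0: f_y(0, y) = -6*y**2 + 26*y - 19; no integer root y with |y| ≤ 4.
  x = 1: f_y(1, y) = -6*y**2 + 26*y - 24; vanishes at y ∈ {3}. (1, 3): f_x = -12 ≠ 0.
  x = 2: f_y(2, y) = -6*y**2 + 26*y - 27; no integer root y with |y| ≤ 4.
  x = 3: f_y(3, y) = -6*y**2 + 26*y - 28; vanishes at y ∈ {2}. (3, 2): f_x = 0, f = 0 — SINGULAR.
  x = 4: f_y(4, y) = -6*y**2 + 26*y - 27; no integer root y with |y| ≤ 4.
Only singular point on the grid: (3, 2).
Classify: substitute x = 3 + u, y = 2 + v and expand: f = -u**3 + u**2*v - u**2 - 2*v**3 + v**2.
No constant or linear terms (consistent with a singular point). Quadratic part: -u**2 + v**2. Cubic part: -u**3 + u**2*v - 2*v**3.
The quadratic part v**2 - u**2 = (v − u)(v + u) splits into two distinct linear factors, so there are two distinct tangent lines y − 2 = ±(x − 3) — this is a node (ordinary double point).
Classification: node.


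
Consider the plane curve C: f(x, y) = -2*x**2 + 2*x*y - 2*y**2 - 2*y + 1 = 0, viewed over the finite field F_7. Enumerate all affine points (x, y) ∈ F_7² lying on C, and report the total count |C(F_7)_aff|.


Affine F_7-points: {(2, 0), (2, 1), (5, 0), (5, 4), (6, 1), (6, 4)}; count = 6.

For each of the 49 pairs (x, y) ∈ F_7², evaluate f(x, y) mod 7. Record the zeros.
  x = 0: [0↦1, 1↦4, 2↦3, 3↦5, 4↦3, 5↦4, 6↦1]  zeros at y ∈ ∅
  x = 1: [0↦6, 1↦4, 2↦5, 3↦2, 4↦2, 5↦5, 6↦4]  zeros at y ∈ ∅
  x = 2: [0↦0, 1↦0, 2↦3, 3↦2, 4↦4, 5↦2, 6↦3]  zeros at y ∈ {0, 1}
  x = 3: [0↦4, 1↦6, 2↦4, 3↦5, 4↦2, 5↦2, 6↦5]  zeros at y ∈ ∅
  x = 4: [0↦4, 1↦1, 2↦1, 3↦4, 4↦3, 5↦5, 6↦3]  zeros at y ∈ ∅
  x = 5: [0↦0, 1↦6, 2↦1, 3↦6, 4↦0, 5↦4, 6↦4]  zeros at y ∈ {0, 4}
  x = 6: [0↦6, 1↦0, 2↦4, 3↦4, 4↦0, 5↦6, 6↦1]  zeros at y ∈ {1, 4}
Collecting zeros: affine points = {(2, 0), (2, 1), (5, 0), (5, 4), (6, 1), (6, 4)}.
Total count |C(F_7)_aff| = 6.


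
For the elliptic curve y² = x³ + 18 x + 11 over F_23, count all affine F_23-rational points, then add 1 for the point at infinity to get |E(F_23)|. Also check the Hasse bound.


Affine points = {(2, 3), (2, 20), (3, 0), (4, 3), (4, 20), (6, 6), (6, 17), (8, 0), (10, 8), (10, 15), (12, 0), (13, 2), (13, 21), (16, 5), (16, 18), (17, 3), (17, 20), (18, 7), (18, 16), (19, 6), (19, 17), (21, 6), (21, 17)}; affine count = 23; |E(F_23)| = 24.

Discriminant check: Δ ∝ 4a³ + 27b² = 4·18³ + 27·11² = 4·5832 + 27·121 ≡ 7 (mod 23). Nonzero ⇒ E is nonsingular.
For each x ∈ F_23, compute rhs = x³ + 18·x + 11 mod 23, then count y ∈ F_23 with y² ≡ rhs.
  x = 0: rhs = 11, matching y values: none (0 points).
  x = 1: rhs = 7, matching y values: none (0 points).
  x = 2: rhs = 9, matching y values: 3, 20 (2 points).
  x = 3: rhs = 0, matching y values: 0 (1 points).
  x = 4: rhs = 9, matching y values: 3, 20 (2 points).
  x = 5: rhs = 19, matching y values: none (0 points).
  x = 6: rhs = 13, matching y values: 6, 17 (2 points).
  x = 7: rhs = 20, matching y values: none (0 points).
  x = 8: rhs = 0, matching y values: 0 (1 points).
  x = 9: rhs = 5, matching y values: none (0 points).
  x = 10: rhs = 18, matching y values: 8, 15 (2 points).
  x = 11: rhs = 22, matching y values: none (0 points).
  x = 12: rhs = 0, matching y values: 0 (1 points).
  x = 13: rhs = 4, matching y values: 2, 21 (2 points).
  x = 14: rhs = 17, matching y values: none (0 points).
  x = 15: rhs = 22, matching y values: none (0 points).
  x = 16: rhs = 2, matching y values: 5, 18 (2 points).
  x = 17: rhs = 9, matching y values: 3, 20 (2 points).
  x = 18: rhs = 3, matching y values: 7, 16 (2 points).
  x = 19: rhs = 13, matching y values: 6, 17 (2 points).
  x = 20: rhs = 22, matching y values: none (0 points).
  x = 21: rhs = 13, matching y values: 6, 17 (2 points).
  x = 22: rhs = 15, matching y values: none (0 points).
Total affine count: 23.
Full point count |E(F_23)| = 23 + 1 = 24.
Hasse bound: |24 − (23+1)| = |0| = 0 ≤ 2√23 ≈ 9.5917 ✓.


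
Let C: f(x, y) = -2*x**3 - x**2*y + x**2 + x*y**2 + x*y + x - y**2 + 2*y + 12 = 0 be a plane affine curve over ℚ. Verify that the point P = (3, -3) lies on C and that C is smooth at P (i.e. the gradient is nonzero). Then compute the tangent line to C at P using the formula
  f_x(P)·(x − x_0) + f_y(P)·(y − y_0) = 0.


Tangent line at P: -23*x - 16*y + 21 = 0.

Step 1: f(3, -3) = 0, so P lies on C.
Step 2: partial derivatives
  f_x(x, y) = -6*x**2 - 2*x*y + 2*x + y**2 + y + 1, f_y(x, y) = -x**2 + 2*x*y + x - 2*y + 2.
  f_x(P) = -23, f_y(P) = -16 (gradient nonzero, so P is smooth).
Step 3: tangent line at P: -23·(x − 3) + -16·(y − -3) = 0.
Expanding: -23*x - 16*y + 21 = 0.


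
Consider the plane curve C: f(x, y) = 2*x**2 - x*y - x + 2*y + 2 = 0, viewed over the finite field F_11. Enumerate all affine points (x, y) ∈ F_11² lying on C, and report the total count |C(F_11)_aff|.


Affine F_11-points: {(0, 10), (1, 8), (3, 6), (4, 4), (5, 1), (6, 6), (7, 1), (8, 2), (9, 8), (10, 2)}; count = 10.

For each of the 121 pairs (x, y) ∈ F_11², evaluate f(x, y) mod 11. Record the zeros.
  x = 0: [0↦2, 1↦4, 2↦6, 3↦8, 4↦10, 5↦1, 6↦3, 7↦5, 8↦7, 9↦9, 10↦0]  zeros at y ∈ {10}
  x = 1: [0↦3, 1↦4, 2↦5, 3↦6, 4↦7, 5↦8, 6↦9, 7↦10, 8↦0, 9↦1, 10↦2]  zeros at y ∈ {8}
  x = 2: [0↦8, 1↦8, 2↦8, 3↦8, 4↦8, 5↦8, 6↦8, 7↦8, 8↦8, 9↦8, 10↦8]  zeros at y ∈ ∅
  x = 3: [0↦6, 1↦5, 2↦4, 3↦3, 4↦2, 5↦1, 6↦0, 7↦10, 8↦9, 9↦8, 10↦7]  zeros at y ∈ {6}
  x = 4: [0↦8, 1↦6, 2↦4, 3↦2, 4↦0, 5↦9, 6↦7, 7↦5, 8↦3, 9↦1, 10↦10]  zeros at y ∈ {4}
  x = 5: [0↦3, 1↦0, 2↦8, 3↦5, 4↦2, 5↦10, 6↦7, 7↦4, 8↦1, 9↦9, 10↦6]  zeros at y ∈ {1}
  x = 6: [0↦2, 1↦9, 2↦5, 3↦1, 4↦8, 5↦4, 6↦0, 7↦7, 8↦3, 9↦10, 10↦6]  zeros at y ∈ {6}
  x = 7: [0↦5, 1↦0, 2↦6, 3↦1, 4↦7, 5↦2, 6↦8, 7↦3, 8↦9, 9↦4, 10↦10]  zeros at y ∈ {1}
  x = 8: [0↦1, 1↦6, 2↦0, 3↦5, 4↦10, 5↦4, 6↦9, 7↦3, 8↦8, 9↦2, 10↦7]  zeros at y ∈ {2}
  x = 9: [0↦1, 1↦5, 2↦9, 3↦2, 4↦6, 5↦10, 6↦3, 7↦7, 8↦0, 9↦4, 10↦8]  zeros at y ∈ {8}
  x = 10: [0↦5, 1↦8, 2↦0, 3↦3, 4↦6, 5↦9, 6↦1, 7↦4, 8↦7, 9↦10, 10↦2]  zeros at y ∈ {2}
Collecting zeros: affine points = {(0, 10), (1, 8), (3, 6), (4, 4), (5, 1), (6, 6), (7, 1), (8, 2), (9, 8), (10, 2)}.
Total count |C(F_11)_aff| = 10.


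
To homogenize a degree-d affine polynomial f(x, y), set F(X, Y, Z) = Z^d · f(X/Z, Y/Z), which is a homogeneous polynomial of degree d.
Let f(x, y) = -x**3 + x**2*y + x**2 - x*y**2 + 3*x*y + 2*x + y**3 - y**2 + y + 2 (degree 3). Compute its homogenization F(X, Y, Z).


F(X, Y, Z) = -X**3 + X**2*Y + X**2*Z - X*Y**2 + 3*X*Y*Z + 2*X*Z**2 + Y**3 - Y**2*Z + Y*Z**2 + 2*Z**3

deg(f) = 3.
Substitute x = X/Z, y = Y/Z into f, then multiply by Z^3.
  monomial -1·x^3·y^0 ↦ -1·X^3·Y^0·Z^0.
  monomial 1·x^2·y^1 ↦ 1·X^2·Y^1·Z^0.
  monomial 1·x^2·y^0 ↦ 1·X^2·Y^0·Z^1.
  monomial -1·x^1·y^2 ↦ -1·X^1·Y^2·Z^0.
  monomial 3·x^1·y^1 ↦ 3·X^1·Y^1·Z^1.
  monomial 2·x^1·y^0 ↦ 2·X^1·Y^0·Z^2.
  monomial 1·x^0·y^3 ↦ 1·X^0·Y^3·Z^0.
  monomial -1·x^0·y^2 ↦ -1·X^0·Y^2·Z^1.
  monomial 1·x^0·y^1 ↦ 1·X^0·Y^1·Z^2.
  monomial 2·x^0·y^0 ↦ 2·X^0·Y^0·Z^3.
Collecting: F(X, Y, Z) = -X**3 + X**2*Y + X**2*Z - X*Y**2 + 3*X*Y*Z + 2*X*Z**2 + Y**3 - Y**2*Z + Y*Z**2 + 2*Z**3.


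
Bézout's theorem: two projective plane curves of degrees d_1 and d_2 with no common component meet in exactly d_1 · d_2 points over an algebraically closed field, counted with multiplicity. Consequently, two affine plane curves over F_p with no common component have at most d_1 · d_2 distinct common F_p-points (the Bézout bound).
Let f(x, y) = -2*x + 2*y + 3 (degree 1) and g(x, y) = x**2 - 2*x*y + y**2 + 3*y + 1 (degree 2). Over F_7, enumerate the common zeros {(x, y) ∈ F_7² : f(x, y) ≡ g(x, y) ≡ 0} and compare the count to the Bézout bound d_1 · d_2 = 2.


Common zeros: {(1, 3)}; count = 1; Bézout bound = 2.

deg(f) = 1, deg(g) = 2, so Bézout bound = 2.
Scan x ∈ F_7. For each x, list the y ∈ F_7 with f(x, y) ≡ 0 and those with g(x, y) ≡ 0 (mod 7); the common zeros in that column are the intersection.
  x = 0: f ≡ 0 at y ∈ {2}; g ≡ 0 at y ∈ ∅; common: ∅.
  x = 1: f ≡ 0 at y ∈ {3}; g ≡ 0 at y ∈ {3}; common: {3}.
  x = 2: f ≡ 0 at y ∈ {4}; g ≡ 0 at y ∈ {2, 6}; common: ∅.
  x = 3: f ≡ 0 at y ∈ {5}; g ≡ 0 at y ∈ {4, 6}; common: ∅.
  x = 4: f ≡ 0 at y ∈ {6}; g ≡ 0 at y ∈ ∅; common: ∅.
  x = 5: f ≡ 0 at y ∈ {0}; g ≡ 0 at y ∈ {3, 4}; common: ∅.
  x = 6: f ≡ 0 at y ∈ {1}; g ≡ 0 at y ∈ ∅; common: ∅.
Collecting: common zeros = {(1, 3)}, so the count is 1.
Comparison with the Bézout bound: 1 ≤ 2 = deg(f)·deg(g), as expected for curves with no common component (the affine F_7-count falls short of the bound because intersections may lie at infinity, over extension fields, or carry multiplicity).


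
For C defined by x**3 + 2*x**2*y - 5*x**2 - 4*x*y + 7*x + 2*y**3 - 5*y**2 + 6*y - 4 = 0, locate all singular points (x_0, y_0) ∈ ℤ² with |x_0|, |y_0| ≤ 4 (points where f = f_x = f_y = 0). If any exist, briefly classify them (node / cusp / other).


Singular points: {(1, 1)}; classification: cusp.

Compute partial derivatives:
  f_x = 3*x**2 + 4*x*y - 10*x - 4*y + 7.
  f_y = 2*x**2 - 4*x + 6*y**2 - 10*y + 6.
Scan x_0 ∈ {−4, ..., 4}. For each x_0, f_y(x_0, y) is a polynomial in y; find its integer roots y ∈ {−4, ..., 4}, then test f_x and f at those candidates.
  x = -4: f_y(-4, y) = 6*y**2 - 10*y + 54; no integer root y with |y| ≤ 4.
  x = -3: f_y(-3, y) = 6*y**2 - 10*y + 36; no integer root y with |y| ≤ 4.
  x = -2: f_y(-2, y) = 6*y**2 - 10*y + 22; no integer root y with |y| ≤ 4.
  x = -1: f_y(-1, y) = 6*y**2 - 10*y + 12; no integer root y with |y| ≤ 4.
  x = 0: f_y(0, y) = 6*y**2 - 10*y + 6; no integer root y with |y| ≤ 4.
  x = 1: f_y(1, y) = 6*y**2 - 10*y + 4; vanishes at y ∈ {1}. (1, 1): f_x = 0, f = 0 — SINGULAR.
  x = 2: f_y(2, y) = 6*y**2 - 10*y + 6; no integer root y with |y| ≤ 4.
  x = 3: f_y(3, y) = 6*y**2 - 10*y + 12; no integer root y with |y| ≤ 4.
  x = 4: f_y(4, y) = 6*y**2 - 10*y + 22; no integer root y with |y| ≤ 4.
Only singular point on the grid: (1, 1).
Classify: substitute x = 1 + u, y = 1 + v and expand: f = u**3 + 2*u**2*v + 2*v**3 + v**2.
No constant or linear terms (consistent with a singular point). Quadratic part: v**2. Cubic part: u**3 + 2*u**2*v + 2*v**3.
The quadratic part v**2 is a perfect square, so there is a single (double) tangent line v = 0, i.e. y = 1. Restricting the cubic part to that line (v = 0) leaves u**3 ≠ 0, so f is not divisible by v and the branch is v² ≈ -u**3 to lowest order — this is a cusp.
Classification: cusp.


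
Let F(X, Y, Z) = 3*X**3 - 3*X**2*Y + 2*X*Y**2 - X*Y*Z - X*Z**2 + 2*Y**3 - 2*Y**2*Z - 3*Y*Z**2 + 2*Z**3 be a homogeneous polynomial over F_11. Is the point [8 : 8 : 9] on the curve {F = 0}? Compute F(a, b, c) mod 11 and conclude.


F(8,8,9) ≡ 0 (mod 11); P is on the curve.

Evaluate F(8, 8, 9) term-by-term (mod 11).
  3*X**3 ↦ 3·512·1·1 = 1536
  -3*X**2*Y ↦ -3·64·8·1 = -1536
  2*X*Y**2 ↦ 2·8·64·1 = 1024
  -X*Y*Z ↦ -1·8·8·9 = -576
  -X*Z**2 ↦ -1·8·1·81 = -648
  2*Y**3 ↦ 2·1·512·1 = 1024
  -2*Y**2*Z ↦ -2·1·64·9 = -1152
  -3*Y*Z**2 ↦ -3·1·8·81 = -1944
  2*Z**3 ↦ 2·1·1·729 = 1458
Sum: F(8, 8, 9) = (1536) + (-1536) + (1024) + (-576) + (-648) + (1024) + (-1152) + (-1944) + (1458) = -814.
Reducing mod 11: -814 ≡ 0 (mod 11).
Since F(a, b, c) ≡ 0 (mod 11), P lies on the curve.


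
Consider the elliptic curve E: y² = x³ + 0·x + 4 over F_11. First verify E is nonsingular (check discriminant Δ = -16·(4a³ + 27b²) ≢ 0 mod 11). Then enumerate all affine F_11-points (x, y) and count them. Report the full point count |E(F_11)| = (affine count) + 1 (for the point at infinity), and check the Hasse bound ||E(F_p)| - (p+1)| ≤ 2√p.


Affine points = {(0, 2), (0, 9), (1, 4), (1, 7), (2, 1), (2, 10), (3, 3), (3, 8), (6, 0), (10, 5), (10, 6)}; affine count = 11; |E(F_11)| = 12.

Discriminant check: Δ ∝ 4a³ + 27b² = 4·0³ + 27·4² = 4·0 + 27·16 ≡ 3 (mod 11). Nonzero ⇒ E is nonsingular.
For each x ∈ F_11, compute rhs = x³ + 0·x + 4 mod 11, then count y ∈ F_11 with y² ≡ rhs.
  x = 0: rhs = 4, matching y values: 2, 9 (2 points).
  x = 1: rhs = 5, matching y values: 4, 7 (2 points).
  x = 2: rhs = 1, matching y values: 1, 10 (2 points).
  x = 3: rhs = 9, matching y values: 3, 8 (2 points).
  x = 4: rhs = 2, matching y values: none (0 points).
  x = 5: rhs = 8, matching y values: none (0 points).
  x = 6: rhs = 0, matching y values: 0 (1 points).
  x = 7: rhs = 6, matching y values: none (0 points).
  x = 8: rhs = 10, matching y values: none (0 points).
  x = 9: rhs = 7, matching y values: none (0 points).
  x = 10: rhs = 3, matching y values: 5, 6 (2 points).
Total affine count: 11.
Full point count |E(F_11)| = 11 + 1 = 12.
Hasse bound: |12 − (11+1)| = |0| = 0 ≤ 2√11 ≈ 6.6332 ✓.


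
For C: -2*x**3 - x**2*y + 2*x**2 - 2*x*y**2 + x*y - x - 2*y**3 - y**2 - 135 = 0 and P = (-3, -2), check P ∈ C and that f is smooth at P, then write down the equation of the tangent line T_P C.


Tangent line at P: -89*x - 56*y - 379 = 0.

Step 1: f(-3, -2) = 0, so P lies on C.
Step 2: partial derivatives
  f_x(x, y) = -6*x**2 - 2*x*y + 4*x - 2*y**2 + y - 1, f_y(x, y) = -x**2 - 4*x*y + x - 6*y**2 - 2*y.
  f_x(P) = -89, f_y(P) = -56 (gradient nonzero, so P is smooth).
Step 3: tangent line at P: -89·(x − -3) + -56·(y − -2) = 0.
Expanding: -89*x - 56*y - 379 = 0.


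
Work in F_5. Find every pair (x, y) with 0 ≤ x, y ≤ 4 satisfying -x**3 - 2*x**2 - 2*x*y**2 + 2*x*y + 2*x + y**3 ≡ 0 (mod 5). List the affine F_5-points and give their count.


Affine F_5-points: {(0, 0), (1, 1), (4, 4)}; count = 3.

For each of the 25 pairs (x, y) ∈ F_5², evaluate f(x, y) mod 5. Record the zeros.
  x = 0: [0↦0, 1↦1, 2↦3, 3↦2, 4↦4]  zeros at y ∈ {0}
  x = 1: [0↦4, 1↦0, 2↦3, 3↦4, 4↦4]  zeros at y ∈ {1}
  x = 2: [0↦3, 1↦4, 2↦3, 3↦1, 4↦4]  zeros at y ∈ ∅
  x = 3: [0↦1, 1↦2, 2↦2, 3↦2, 4↦3]  zeros at y ∈ ∅
  x = 4: [0↦2, 1↦3, 2↦4, 3↦1, 4↦0]  zeros at y ∈ {4}
Collecting zeros: affine points = {(0, 0), (1, 1), (4, 4)}.
Total count |C(F_5)_aff| = 3.


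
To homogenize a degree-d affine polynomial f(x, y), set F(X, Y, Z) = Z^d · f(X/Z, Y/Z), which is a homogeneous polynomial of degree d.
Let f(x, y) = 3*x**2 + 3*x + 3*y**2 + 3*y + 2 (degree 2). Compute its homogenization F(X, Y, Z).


F(X, Y, Z) = 3*X**2 + 3*X*Z + 3*Y**2 + 3*Y*Z + 2*Z**2

deg(f) = 2.
Substitute x = X/Z, y = Y/Z into f, then multiply by Z^2.
  monomial 3·x^2·y^0 ↦ 3·X^2·Y^0·Z^0.
  monomial 3·x^1·y^0 ↦ 3·X^1·Y^0·Z^1.
  monomial 3·x^0·y^2 ↦ 3·X^0·Y^2·Z^0.
  monomial 3·x^0·y^1 ↦ 3·X^0·Y^1·Z^1.
  monomial 2·x^0·y^0 ↦ 2·X^0·Y^0·Z^2.
Collecting: F(X, Y, Z) = 3*X**2 + 3*X*Z + 3*Y**2 + 3*Y*Z + 2*Z**2.


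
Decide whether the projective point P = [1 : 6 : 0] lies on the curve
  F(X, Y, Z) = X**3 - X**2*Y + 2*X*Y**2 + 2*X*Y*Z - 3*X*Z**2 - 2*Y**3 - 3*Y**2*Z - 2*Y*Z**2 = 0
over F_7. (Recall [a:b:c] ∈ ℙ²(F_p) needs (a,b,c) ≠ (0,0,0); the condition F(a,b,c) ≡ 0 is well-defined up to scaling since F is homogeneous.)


F(1,6,0) ≡ 6 (mod 7); P is NOT on the curve.

Evaluate F(1, 6, 0) term-by-term (mod 7).
  X**3 ↦ 1·1·1·1 = 1
  -X**2*Y ↦ -1·1·6·1 = -6
  2*X*Y**2 ↦ 2·1·36·1 = 72
  2*X*Y*Z ↦ 2·1·6·0 = 0
  -3*X*Z**2 ↦ -3·1·1·0 = 0
  -2*Y**3 ↦ -2·1·216·1 = -432
  -3*Y**2*Z ↦ -3·1·36·0 = 0
  -2*Y*Z**2 ↦ -2·1·6·0 = 0
Sum: F(1, 6, 0) = (1) + (-6) + (72) + (0) + (0) + (-432) + (0) + (0) = -365.
Reducing mod 7: -365 ≡ 6 (mod 7).
Since F(a, b, c) ≡ 6 ≠ 0 (mod 7), P does NOT lie on the curve.


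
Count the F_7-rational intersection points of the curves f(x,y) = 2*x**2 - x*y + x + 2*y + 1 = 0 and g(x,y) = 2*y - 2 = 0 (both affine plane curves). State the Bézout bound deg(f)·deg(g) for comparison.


Common zeros: {(3, 1), (4, 1)}; count = 2; Bézout bound = 2.

deg(f) = 2, deg(g) = 1, so Bézout bound = 2.
Scan x ∈ F_7. For each x, list the y ∈ F_7 with f(x, y) ≡ 0 and those with g(x, y) ≡ 0 (mod 7); the common zeros in that column are the intersection.
  x = 0: f ≡ 0 at y ∈ {3}; g ≡ 0 at y ∈ {1}; common: ∅.
  x = 1: f ≡ 0 at y ∈ {3}; g ≡ 0 at y ∈ {1}; common: ∅.
  x = 2: f ≡ 0 at y ∈ ∅; g ≡ 0 at y ∈ {1}; common: ∅.
  x = 3: f ≡ 0 at y ∈ {1}; g ≡ 0 at y ∈ {1}; common: {1}.
  x = 4: f ≡ 0 at y ∈ {1}; g ≡ 0 at y ∈ {1}; common: {1}.
  x = 5: f ≡ 0 at y ∈ {0}; g ≡ 0 at y ∈ {1}; common: ∅.
  x = 6: f ≡ 0 at y ∈ {4}; g ≡ 0 at y ∈ {1}; common: ∅.
Collecting: common zeros = {(3, 1), (4, 1)}, so the count is 2.
Comparison with the Bézout bound: 2 ≤ 2 = deg(f)·deg(g), as expected for curves with no common component (the bound is attained).


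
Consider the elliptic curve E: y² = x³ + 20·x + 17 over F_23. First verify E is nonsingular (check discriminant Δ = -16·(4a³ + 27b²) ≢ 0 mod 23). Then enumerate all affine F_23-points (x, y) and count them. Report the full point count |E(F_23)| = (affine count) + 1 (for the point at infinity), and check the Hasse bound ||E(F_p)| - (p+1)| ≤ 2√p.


Affine points = {(3, 9), (3, 14), (4, 0), (5, 9), (5, 14), (6, 10), (6, 13), (9, 11), (9, 12), (11, 2), (11, 21), (13, 6), (13, 17), (15, 9), (15, 14), (17, 7), (17, 16)}; affine count = 17; |E(F_23)| = 18.

Discriminant check: Δ ∝ 4a³ + 27b² = 4·20³ + 27·17² = 4·8000 + 27·289 ≡ 13 (mod 23). Nonzero ⇒ E is nonsingular.
For each x ∈ F_23, compute rhs = x³ + 20·x + 17 mod 23, then count y ∈ F_23 with y² ≡ rhs.
  x = 0: rhs = 17, matching y values: none (0 points).
  x = 1: rhs = 15, matching y values: none (0 points).
  x = 2: rhs = 19, matching y values: none (0 points).
  x = 3: rhs = 12, matching y values: 9, 14 (2 points).
  x = 4: rhs = 0, matching y values: 0 (1 points).
  x = 5: rhs = 12, matching y values: 9, 14 (2 points).
  x = 6: rhs = 8, matching y values: 10, 13 (2 points).
  x = 7: rhs = 17, matching y values: none (0 points).
  x = 8: rhs = 22, matching y values: none (0 points).
  x = 9: rhs = 6, matching y values: 11, 12 (2 points).
  x = 10: rhs = 21, matching y values: none (0 points).
  x = 11: rhs = 4, matching y values: 2, 21 (2 points).
  x = 12: rhs = 7, matching y values: none (0 points).
  x = 13: rhs = 13, matching y values: 6, 17 (2 points).
  x = 14: rhs = 5, matching y values: none (0 points).
  x = 15: rhs = 12, matching y values: 9, 14 (2 points).
  x = 16: rhs = 17, matching y values: none (0 points).
  x = 17: rhs = 3, matching y values: 7, 16 (2 points).
  x = 18: rhs = 22, matching y values: none (0 points).
  x = 19: rhs = 11, matching y values: none (0 points).
  x = 20: rhs = 22, matching y values: none (0 points).
  x = 21: rhs = 15, matching y values: none (0 points).
  x = 22: rhs = 19, matching y values: none (0 points).
Total affine count: 17.
Full point count |E(F_23)| = 17 + 1 = 18.
Hasse bound: |18 − (23+1)| = |-6| = 6 ≤ 2√23 ≈ 9.5917 ✓.


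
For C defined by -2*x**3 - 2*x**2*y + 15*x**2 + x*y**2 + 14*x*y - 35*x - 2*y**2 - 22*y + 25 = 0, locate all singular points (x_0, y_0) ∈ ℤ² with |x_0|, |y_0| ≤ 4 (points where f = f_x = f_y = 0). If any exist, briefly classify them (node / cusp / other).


Singular points: {(3, -1)}; classification: node.

Compute partial derivatives:
  f_x = -6*x**2 - 4*x*y + 30*x + y**2 + 14*y - 35.
  f_y = -2*x**2 + 2*x*y + 14*x - 4*y - 22.
Scan x_0 ∈ {−4, ..., 4}. For each x_0, f_y(x_0, y) is a polynomial in y; find its integer roots y ∈ {−4, ..., 4}, then test f_x and f at those candidates.
  x = -4: f_y(-4, y) = -12*y - 110; no integer root y with |y| ≤ 4.
  x = -3: f_y(-3, y) = -10*y - 82; no integer root y with |y| ≤ 4.
  x = -2: f_y(-2, y) = -8*y - 58; no integer root y with |y| ≤ 4.
  x = -1: f_y(-1, y) = -6*y - 38; no integer root y with |y| ≤ 4.
  x = 0: f_y(0, y) = -4*y - 22; no integer root y with |y| ≤ 4.
  x = 1: f_y(1, y) = -2*y - 10; no integer root y with |y| ≤ 4.
  x = 2: f_y(2, y) = -2; no integer root y with |y| ≤ 4.
  x = 3: f_y(3, y) = 2*y + 2; vanishes at y ∈ {-1}. (3, -1): f_x = 0, f = 0 — SINGULAR.
  x = 4: f_y(4, y) = 4*y + 2; no integer root y with |y| ≤ 4.
Only singular point on the grid: (3, -1).
Classify: substitute x = 3 + u, y = -1 + v and expand: f = -2*u**3 - 2*u**2*v - u**2 + u*v**2 + v**2.
No constant or linear terms (consistent with a singular point). Quadratic part: -u**2 + v**2. Cubic part: -2*u**3 - 2*u**2*v + u*v**2.
The quadratic part v**2 - u**2 = (v − u)(v + u) splits into two distinct linear factors, so there are two distinct tangent lines y − -1 = ±(x − 3) — this is a node (ordinary double point).
Classification: node.


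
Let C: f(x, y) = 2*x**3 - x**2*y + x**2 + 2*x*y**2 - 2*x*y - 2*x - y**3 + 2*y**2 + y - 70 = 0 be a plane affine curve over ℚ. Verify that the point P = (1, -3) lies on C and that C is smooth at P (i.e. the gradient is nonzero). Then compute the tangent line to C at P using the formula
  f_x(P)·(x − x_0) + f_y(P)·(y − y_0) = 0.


Tangent line at P: 36*x - 53*y - 195 = 0.

Step 1: f(1, -3) = 0, so P lies on C.
Step 2: partial derivatives
  f_x(x, y) = 6*x**2 - 2*x*y + 2*x + 2*y**2 - 2*y - 2, f_y(x, y) = -x**2 + 4*x*y - 2*x - 3*y**2 + 4*y + 1.
  f_x(P) = 36, f_y(P) = -53 (gradient nonzero, so P is smooth).
Step 3: tangent line at P: 36·(x − 1) + -53·(y − -3) = 0.
Expanding: 36*x - 53*y - 195 = 0.
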